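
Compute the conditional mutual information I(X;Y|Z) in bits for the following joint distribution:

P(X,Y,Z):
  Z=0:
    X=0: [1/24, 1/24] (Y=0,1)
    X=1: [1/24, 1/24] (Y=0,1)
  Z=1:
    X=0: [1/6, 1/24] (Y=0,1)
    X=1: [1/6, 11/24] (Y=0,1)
0.1358 bits

Conditional mutual information: I(X;Y|Z) = H(X|Z) + H(Y|Z) - H(X,Y|Z)

H(Z) = 0.6500
H(X,Z) = 1.4928 → H(X|Z) = 0.8427
H(Y,Z) = 1.6258 → H(Y|Z) = 0.9758
H(X,Y,Z) = 2.3327 → H(X,Y|Z) = 1.6827

I(X;Y|Z) = 0.8427 + 0.9758 - 1.6827 = 0.1358 bits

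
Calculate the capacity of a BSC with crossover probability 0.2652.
0.1655 bits

For a binary symmetric channel (BSC) with error probability p:
Capacity C = 1 - H(p) bits per symbol

where H(p) = -p log₂(p) - (1-p) log₂(1-p) is the binary entropy function.

H(0.2652) = 0.8345 bits
C = 1 - 0.8345 = 0.1655 bits per symbol

This means we can reliably transmit up to 0.1655 bits of information per channel use.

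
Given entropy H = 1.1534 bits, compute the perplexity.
2.2244

Perplexity is 2^H (or exp(H) for natural log).

H = 1.1534 bits
Perplexity = 2^1.1534 = 2.2244

Interpretation: The model's uncertainty is equivalent to choosing uniformly among 2.2 options.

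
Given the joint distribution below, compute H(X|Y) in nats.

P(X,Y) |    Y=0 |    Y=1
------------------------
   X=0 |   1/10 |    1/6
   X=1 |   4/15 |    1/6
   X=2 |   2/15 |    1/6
1.0541 nats

Using the chain rule: H(X|Y) = H(X,Y) - H(Y)

First, compute H(X,Y) = 1.7473 nats

Marginal P(Y) = (1/2, 1/2)
H(Y) = 0.6931 nats

H(X|Y) = H(X,Y) - H(Y) = 1.7473 - 0.6931 = 1.0541 nats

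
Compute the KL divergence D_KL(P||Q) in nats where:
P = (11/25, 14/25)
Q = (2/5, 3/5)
0.0033 nats

KL divergence: D_KL(P||Q) = Σ p(x) log(p(x)/q(x))

Computing term by term:
  x=0: 11/25 × log_e[(11/25)/(2/5)] = 11/25 × 0.0953 = 0.0419
  x=1: 14/25 × log_e[(14/25)/(3/5)] = 14/25 × -0.0690 = -0.0386

D_KL(P||Q) = 0.0033 nats

Note: KL divergence is always non-negative and equals 0 iff P = Q.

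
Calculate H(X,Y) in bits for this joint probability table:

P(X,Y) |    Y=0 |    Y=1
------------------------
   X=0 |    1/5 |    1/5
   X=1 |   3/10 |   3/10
1.9710 bits

Joint entropy is H(X,Y) = -Σ_{x,y} p(x,y) log p(x,y).

Summing over all non-zero entries:
H(X,Y) = -[1/5·log_2(1/5) + 1/5·log_2(1/5) + 3/10·log_2(3/10) + 3/10·log_2(3/10)]
H(X,Y) = 1.9710 bits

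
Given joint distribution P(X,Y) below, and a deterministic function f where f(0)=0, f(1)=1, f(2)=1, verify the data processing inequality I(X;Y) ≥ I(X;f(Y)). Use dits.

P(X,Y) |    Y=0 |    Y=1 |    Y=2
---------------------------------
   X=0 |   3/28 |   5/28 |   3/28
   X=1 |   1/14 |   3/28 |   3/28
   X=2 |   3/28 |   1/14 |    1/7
I(X;Y) = 0.0104, I(X;f(Y)) = 0.0012, inequality holds: 0.0104 ≥ 0.0012

Data Processing Inequality: For any Markov chain X → Y → Z, we have I(X;Y) ≥ I(X;Z).

Here Z = f(Y) is a deterministic function of Y, forming X → Y → Z.

Original I(X;Y) = 0.0104 dits

After applying f:
P(X,Z) where Z=f(Y):
- P(X,Z=0) = P(X,Y=0)
- P(X,Z=1) = P(X,Y=1) + P(X,Y=2)

I(X;Z) = I(X;f(Y)) = 0.0012 dits

Verification: 0.0104 ≥ 0.0012 ✓

Information cannot be created by processing; the function f can only lose information about X.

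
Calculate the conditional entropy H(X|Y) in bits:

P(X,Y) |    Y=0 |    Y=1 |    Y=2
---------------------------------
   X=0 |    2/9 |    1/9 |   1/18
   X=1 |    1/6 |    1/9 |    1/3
0.8355 bits

Using the chain rule: H(X|Y) = H(X,Y) - H(Y)

First, compute H(X,Y) = 2.3774 bits

Marginal P(Y) = (7/18, 2/9, 7/18)
H(Y) = 1.5420 bits

H(X|Y) = H(X,Y) - H(Y) = 2.3774 - 1.5420 = 0.8355 bits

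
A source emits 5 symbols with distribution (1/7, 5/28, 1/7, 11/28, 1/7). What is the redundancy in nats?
0.1008 nats

Redundancy measures how far a source is from maximum entropy:
R = H_max - H(X)

Maximum entropy for 5 symbols: H_max = log_e(5) = 1.6094 nats
Actual entropy: H(X) = 1.5086 nats
Redundancy: R = 1.6094 - 1.5086 = 0.1008 nats

This redundancy represents potential for compression: the source could be compressed by 0.1008 nats per symbol.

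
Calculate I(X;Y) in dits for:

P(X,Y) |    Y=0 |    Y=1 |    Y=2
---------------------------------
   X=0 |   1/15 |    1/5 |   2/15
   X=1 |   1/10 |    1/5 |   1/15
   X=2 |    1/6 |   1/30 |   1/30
0.0491 dits

Mutual information: I(X;Y) = H(X) + H(Y) - H(X,Y)

Marginals:
P(X) = (2/5, 11/30, 7/30), H(X) = 0.4664 dits
P(Y) = (1/3, 13/30, 7/30), H(Y) = 0.4639 dits

Joint entropy: H(X,Y) = 0.8812 dits

I(X;Y) = 0.4664 + 0.4639 - 0.8812 = 0.0491 dits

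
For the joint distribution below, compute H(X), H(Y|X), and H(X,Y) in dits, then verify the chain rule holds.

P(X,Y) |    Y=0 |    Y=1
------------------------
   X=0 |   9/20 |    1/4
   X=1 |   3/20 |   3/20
H(X,Y) = 0.5537, H(X) = 0.2653, H(Y|X) = 0.2884 (all in dits)

Chain rule: H(X,Y) = H(X) + H(Y|X)

Left side — joint entropy directly:
H(X,Y) = -Σ p(x,y) log p(x,y) = 0.5537 dits

Right side — compute H(Y|X) from the conditional distributions:
P(X) = (7/10, 3/10), so H(X) = 0.2653 dits
H(Y|X) = Σ_x P(X=x) · H(Y|X=x):
  P(Y|X=0) = (9/14, 5/14), H(Y|X=0) = 0.2831, weight P(X=0) = 7/10
  P(Y|X=1) = (1/2, 1/2), H(Y|X=1) = 0.3010, weight P(X=1) = 3/10
H(Y|X) = 0.2884 dits

H(X) + H(Y|X) = 0.2653 + 0.2884 = 0.5537 dits

Both sides equal 0.5537 dits. ✓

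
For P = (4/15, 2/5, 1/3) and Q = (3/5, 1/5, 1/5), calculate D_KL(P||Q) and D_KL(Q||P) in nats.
D_KL(P||Q) = 0.2313, D_KL(Q||P) = 0.2458

KL divergence is not symmetric: D_KL(P||Q) ≠ D_KL(Q||P) in general.

D_KL(P||Q) = 0.2313 nats
D_KL(Q||P) = 0.2458 nats

No, they are not equal!

This asymmetry is why KL divergence is not a true distance metric.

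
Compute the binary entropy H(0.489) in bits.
0.9997 bits

The binary entropy function is:
H(p) = -p log(p) - (1-p) log(1-p)

H(0.489) = -0.489 × log_2(0.489) - 0.511 × log_2(0.511)
H(0.489) = 0.9997 bits

Note: Binary entropy is maximized at p=0.5 (H=1 bit) and minimized at p=0 or p=1 (H=0).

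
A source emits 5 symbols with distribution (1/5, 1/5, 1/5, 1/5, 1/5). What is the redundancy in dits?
0.0000 dits

Redundancy measures how far a source is from maximum entropy:
R = H_max - H(X)

Maximum entropy for 5 symbols: H_max = log_10(5) = 0.6990 dits
Actual entropy: H(X) = 0.6990 dits
Redundancy: R = 0.6990 - 0.6990 = 0.0000 dits

This redundancy represents potential for compression: the source could be compressed by 0.0000 dits per symbol.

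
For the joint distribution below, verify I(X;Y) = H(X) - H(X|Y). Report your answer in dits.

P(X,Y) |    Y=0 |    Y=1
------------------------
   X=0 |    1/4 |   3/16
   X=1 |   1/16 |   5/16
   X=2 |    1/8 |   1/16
I(X;Y) = 0.0427 dits

Mutual information has multiple equivalent forms:
- I(X;Y) = H(X) - H(X|Y)
- I(X;Y) = H(Y) - H(Y|X)
- I(X;Y) = H(X) + H(Y) - H(X,Y)

Computing all quantities:
H(X) = 0.4531, H(Y) = 0.2976, H(X,Y) = 0.7081
H(X|Y) = 0.4105, H(Y|X) = 0.2550

Verification:
H(X) - H(X|Y) = 0.4531 - 0.4105 = 0.0427
H(Y) - H(Y|X) = 0.2976 - 0.2550 = 0.0427
H(X) + H(Y) - H(X,Y) = 0.4531 + 0.2976 - 0.7081 = 0.0427

All forms give I(X;Y) = 0.0427 dits. ✓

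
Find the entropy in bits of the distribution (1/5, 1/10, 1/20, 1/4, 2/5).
2.0414 bits

Shannon entropy is H(X) = -Σ p(x) log p(x).

For P = (1/5, 1/10, 1/20, 1/4, 2/5):
H = -1/5 × log_2(1/5) -1/10 × log_2(1/10) -1/20 × log_2(1/20) -1/4 × log_2(1/4) -2/5 × log_2(2/5)
H = 2.0414 bits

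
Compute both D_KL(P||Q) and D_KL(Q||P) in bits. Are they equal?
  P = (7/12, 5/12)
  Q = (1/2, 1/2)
D_KL(P||Q) = 0.0201, D_KL(Q||P) = 0.0203

KL divergence is not symmetric: D_KL(P||Q) ≠ D_KL(Q||P) in general.

D_KL(P||Q) = 0.0201 bits
D_KL(Q||P) = 0.0203 bits

No, they are not equal!

This asymmetry is why KL divergence is not a true distance metric.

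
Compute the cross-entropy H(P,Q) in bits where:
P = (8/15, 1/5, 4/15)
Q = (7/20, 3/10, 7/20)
1.5591 bits

Cross-entropy: H(P,Q) = -Σ p(x) log q(x)

Alternatively: H(P,Q) = H(P) + D_KL(P||Q)
H(P) = 1.4566 bits
D_KL(P||Q) = 0.1025 bits

H(P,Q) = 1.4566 + 0.1025 = 1.5591 bits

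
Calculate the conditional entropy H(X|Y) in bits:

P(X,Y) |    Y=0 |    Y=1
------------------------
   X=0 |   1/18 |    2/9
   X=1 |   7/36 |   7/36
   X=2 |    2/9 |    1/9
1.4693 bits

Using the chain rule: H(X|Y) = H(X,Y) - H(Y)

First, compute H(X,Y) = 2.4671 bits

Marginal P(Y) = (17/36, 19/36)
H(Y) = 0.9978 bits

H(X|Y) = H(X,Y) - H(Y) = 2.4671 - 0.9978 = 1.4693 bits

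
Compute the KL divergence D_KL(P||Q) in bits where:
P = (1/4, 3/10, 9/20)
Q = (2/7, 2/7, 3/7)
0.0046 bits

KL divergence: D_KL(P||Q) = Σ p(x) log(p(x)/q(x))

Computing term by term:
  x=0: 1/4 × log_2[(1/4)/(2/7)] = 1/4 × -0.1926 = -0.0482
  x=1: 3/10 × log_2[(3/10)/(2/7)] = 3/10 × 0.0704 = 0.0211
  x=2: 9/20 × log_2[(9/20)/(3/7)] = 9/20 × 0.0704 = 0.0317

D_KL(P||Q) = 0.0046 bits

Note: KL divergence is always non-negative and equals 0 iff P = Q.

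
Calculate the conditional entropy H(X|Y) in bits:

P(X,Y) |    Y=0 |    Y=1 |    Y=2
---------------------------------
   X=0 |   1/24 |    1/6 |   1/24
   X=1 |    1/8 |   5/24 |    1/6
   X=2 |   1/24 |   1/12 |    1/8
1.4393 bits

Using the chain rule: H(X|Y) = H(X,Y) - H(Y)

First, compute H(X,Y) = 2.9550 bits

Marginal P(Y) = (5/24, 11/24, 1/3)
H(Y) = 1.5157 bits

H(X|Y) = H(X,Y) - H(Y) = 2.9550 - 1.5157 = 1.4393 bits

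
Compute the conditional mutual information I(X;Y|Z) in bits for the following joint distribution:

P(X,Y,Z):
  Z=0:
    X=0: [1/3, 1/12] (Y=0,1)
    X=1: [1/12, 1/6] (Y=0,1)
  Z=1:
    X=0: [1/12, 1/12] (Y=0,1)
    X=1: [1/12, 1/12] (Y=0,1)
0.1059 bits

Conditional mutual information: I(X;Y|Z) = H(X|Z) + H(Y|Z) - H(X,Y|Z)

H(Z) = 0.9183
H(X,Z) = 1.8879 → H(X|Z) = 0.9696
H(Y,Z) = 1.8879 → H(Y|Z) = 0.9696
H(X,Y,Z) = 2.7516 → H(X,Y|Z) = 1.8333

I(X;Y|Z) = 0.9696 + 0.9696 - 1.8333 = 0.1059 bits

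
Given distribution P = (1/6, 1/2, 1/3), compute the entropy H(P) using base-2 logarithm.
1.4591 bits

Shannon entropy is H(X) = -Σ p(x) log p(x).

For P = (1/6, 1/2, 1/3):
H = -1/6 × log_2(1/6) -1/2 × log_2(1/2) -1/3 × log_2(1/3)
H = 1.4591 bits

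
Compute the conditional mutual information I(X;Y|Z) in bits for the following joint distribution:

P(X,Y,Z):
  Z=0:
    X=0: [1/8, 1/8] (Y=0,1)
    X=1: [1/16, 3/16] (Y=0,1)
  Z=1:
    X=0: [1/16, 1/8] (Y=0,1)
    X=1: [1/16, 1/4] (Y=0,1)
0.0323 bits

Conditional mutual information: I(X;Y|Z) = H(X|Z) + H(Y|Z) - H(X,Y|Z)

H(Z) = 1.0000
H(X,Z) = 1.9772 → H(X|Z) = 0.9772
H(Y,Z) = 1.8829 → H(Y|Z) = 0.8829
H(X,Y,Z) = 2.8278 → H(X,Y|Z) = 1.8278

I(X;Y|Z) = 0.9772 + 0.8829 - 1.8278 = 0.0323 bits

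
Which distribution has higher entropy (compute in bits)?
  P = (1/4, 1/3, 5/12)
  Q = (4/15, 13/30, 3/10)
P

Computing entropies in bits:
H(P) = 1.5546
H(Q) = 1.5524

Distribution P has higher entropy.

Intuition: The distribution closer to uniform (more spread out) has higher entropy.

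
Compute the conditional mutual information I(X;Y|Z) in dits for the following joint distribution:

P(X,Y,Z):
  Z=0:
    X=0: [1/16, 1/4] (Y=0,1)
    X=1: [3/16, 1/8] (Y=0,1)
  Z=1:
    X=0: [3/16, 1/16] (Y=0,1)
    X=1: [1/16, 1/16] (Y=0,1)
0.0284 dits

Conditional mutual information: I(X;Y|Z) = H(X|Z) + H(Y|Z) - H(X,Y|Z)

H(Z) = 0.2873
H(X,Z) = 0.5791 → H(X|Z) = 0.2918
H(Y,Z) = 0.5737 → H(Y|Z) = 0.2863
H(X,Y,Z) = 0.8371 → H(X,Y|Z) = 0.5497

I(X;Y|Z) = 0.2918 + 0.2863 - 0.5497 = 0.0284 dits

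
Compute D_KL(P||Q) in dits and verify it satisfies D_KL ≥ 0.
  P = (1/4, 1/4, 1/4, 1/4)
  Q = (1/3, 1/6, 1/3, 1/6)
0.0256 dits

KL divergence satisfies the Gibbs inequality: D_KL(P||Q) ≥ 0 for all distributions P, Q.

D_KL(P||Q) = Σ p(x) log(p(x)/q(x))
Term by term:
  x=0: 1/4 × log_10[(1/4)/(1/3)] = -0.0312
  x=1: 1/4 × log_10[(1/4)/(1/6)] = 0.0440
  x=2: 1/4 × log_10[(1/4)/(1/3)] = -0.0312
  x=3: 1/4 × log_10[(1/4)/(1/6)] = 0.0440
D_KL(P||Q) = 0.0256 dits

D_KL(P||Q) = 0.0256 ≥ 0 ✓

This non-negativity is a fundamental property: relative entropy cannot be negative because it measures how different Q is from P.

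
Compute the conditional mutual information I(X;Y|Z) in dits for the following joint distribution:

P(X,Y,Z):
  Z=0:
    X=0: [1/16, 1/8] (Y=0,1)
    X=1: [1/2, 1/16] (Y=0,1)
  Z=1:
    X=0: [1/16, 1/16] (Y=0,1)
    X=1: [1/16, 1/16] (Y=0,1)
0.0461 dits

Conditional mutual information: I(X;Y|Z) = H(X|Z) + H(Y|Z) - H(X,Y|Z)

H(Z) = 0.2442
H(X,Z) = 0.5026 → H(X|Z) = 0.2584
H(Y,Z) = 0.5026 → H(Y|Z) = 0.2584
H(X,Y,Z) = 0.7149 → H(X,Y|Z) = 0.4707

I(X;Y|Z) = 0.2584 + 0.2584 - 0.4707 = 0.0461 dits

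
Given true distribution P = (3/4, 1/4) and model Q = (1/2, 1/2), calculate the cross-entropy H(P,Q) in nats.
0.6931 nats

Cross-entropy: H(P,Q) = -Σ p(x) log q(x)

Alternatively: H(P,Q) = H(P) + D_KL(P||Q)
H(P) = 0.5623 nats
D_KL(P||Q) = 0.1308 nats

H(P,Q) = 0.5623 + 0.1308 = 0.6931 nats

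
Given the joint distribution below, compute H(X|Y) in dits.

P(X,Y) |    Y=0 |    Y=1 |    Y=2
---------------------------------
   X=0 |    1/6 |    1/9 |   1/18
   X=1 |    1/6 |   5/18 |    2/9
0.2618 dits

Using the chain rule: H(X|Y) = H(X,Y) - H(Y)

First, compute H(X,Y) = 0.7348 dits

Marginal P(Y) = (1/3, 7/18, 5/18)
H(Y) = 0.4731 dits

H(X|Y) = H(X,Y) - H(Y) = 0.7348 - 0.4731 = 0.2618 dits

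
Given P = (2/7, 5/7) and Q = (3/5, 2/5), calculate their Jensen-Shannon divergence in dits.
0.0221 dits

Jensen-Shannon divergence is:
JSD(P||Q) = 0.5 × D_KL(P||M) + 0.5 × D_KL(Q||M)
where M = 0.5 × (P + Q) is the mixture distribution.

M = 0.5 × (2/7, 5/7) + 0.5 × (3/5, 2/5) = (0.442857, 0.557143)

D_KL(P||M) = 0.0227 dits
D_KL(Q||M) = 0.0216 dits

JSD(P||Q) = 0.5 × 0.0227 + 0.5 × 0.0216 = 0.0221 dits

Unlike KL divergence, JSD is symmetric and bounded: 0 ≤ JSD ≤ log(2).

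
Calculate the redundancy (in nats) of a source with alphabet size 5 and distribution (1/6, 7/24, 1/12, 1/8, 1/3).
0.1182 nats

Redundancy measures how far a source is from maximum entropy:
R = H_max - H(X)

Maximum entropy for 5 symbols: H_max = log_e(5) = 1.6094 nats
Actual entropy: H(X) = 1.4912 nats
Redundancy: R = 1.6094 - 1.4912 = 0.1182 nats

This redundancy represents potential for compression: the source could be compressed by 0.1182 nats per symbol.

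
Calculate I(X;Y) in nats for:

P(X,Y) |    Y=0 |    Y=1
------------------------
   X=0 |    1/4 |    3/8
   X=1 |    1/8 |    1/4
0.0022 nats

Mutual information: I(X;Y) = H(X) + H(Y) - H(X,Y)

Marginals:
P(X) = (5/8, 3/8), H(X) = 0.6616 nats
P(Y) = (3/8, 5/8), H(Y) = 0.6616 nats

Joint entropy: H(X,Y) = 1.3209 nats

I(X;Y) = 0.6616 + 0.6616 - 1.3209 = 0.0022 nats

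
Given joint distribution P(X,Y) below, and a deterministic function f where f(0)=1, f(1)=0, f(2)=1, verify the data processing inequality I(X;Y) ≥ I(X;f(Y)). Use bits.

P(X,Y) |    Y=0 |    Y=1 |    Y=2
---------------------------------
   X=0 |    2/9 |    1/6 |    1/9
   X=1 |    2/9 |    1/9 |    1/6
I(X;Y) = 0.0161, I(X;f(Y)) = 0.0112, inequality holds: 0.0161 ≥ 0.0112

Data Processing Inequality: For any Markov chain X → Y → Z, we have I(X;Y) ≥ I(X;Z).

Here Z = f(Y) is a deterministic function of Y, forming X → Y → Z.

Original I(X;Y) = 0.0161 bits

After applying f:
P(X,Z) where Z=f(Y):
- P(X,Z=0) = P(X,Y=1)
- P(X,Z=1) = P(X,Y=0) + P(X,Y=2)

I(X;Z) = I(X;f(Y)) = 0.0112 bits

Verification: 0.0161 ≥ 0.0112 ✓

Information cannot be created by processing; the function f can only lose information about X.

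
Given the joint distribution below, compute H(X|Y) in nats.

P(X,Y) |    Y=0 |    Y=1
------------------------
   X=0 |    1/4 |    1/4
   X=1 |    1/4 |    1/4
0.6931 nats

Using the chain rule: H(X|Y) = H(X,Y) - H(Y)

First, compute H(X,Y) = 1.3863 nats

Marginal P(Y) = (1/2, 1/2)
H(Y) = 0.6931 nats

H(X|Y) = H(X,Y) - H(Y) = 1.3863 - 0.6931 = 0.6931 nats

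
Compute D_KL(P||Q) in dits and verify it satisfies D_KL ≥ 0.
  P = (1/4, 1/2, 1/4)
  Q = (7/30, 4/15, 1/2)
0.0687 dits

KL divergence satisfies the Gibbs inequality: D_KL(P||Q) ≥ 0 for all distributions P, Q.

D_KL(P||Q) = Σ p(x) log(p(x)/q(x))
Term by term:
  x=0: 1/4 × log_10[(1/4)/(7/30)] = 0.0075
  x=1: 1/2 × log_10[(1/2)/(4/15)] = 0.1365
  x=2: 1/4 × log_10[(1/4)/(1/2)] = -0.0753
D_KL(P||Q) = 0.0687 dits

D_KL(P||Q) = 0.0687 ≥ 0 ✓

This non-negativity is a fundamental property: relative entropy cannot be negative because it measures how different Q is from P.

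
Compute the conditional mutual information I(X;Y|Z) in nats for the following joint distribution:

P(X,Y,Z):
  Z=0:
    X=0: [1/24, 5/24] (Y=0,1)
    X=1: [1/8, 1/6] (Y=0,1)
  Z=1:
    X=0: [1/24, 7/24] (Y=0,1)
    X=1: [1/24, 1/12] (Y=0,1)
0.0347 nats

Conditional mutual information: I(X;Y|Z) = H(X|Z) + H(Y|Z) - H(X,Y|Z)

H(Z) = 0.6897
H(X,Z) = 1.3321 → H(X|Z) = 0.6424
H(Y,Z) = 1.2413 → H(Y|Z) = 0.5517
H(X,Y,Z) = 1.8491 → H(X,Y|Z) = 1.1594

I(X;Y|Z) = 0.6424 + 0.5517 - 1.1594 = 0.0347 nats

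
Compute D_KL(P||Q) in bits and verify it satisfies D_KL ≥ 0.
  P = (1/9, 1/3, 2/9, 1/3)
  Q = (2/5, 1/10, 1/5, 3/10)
0.4581 bits

KL divergence satisfies the Gibbs inequality: D_KL(P||Q) ≥ 0 for all distributions P, Q.

D_KL(P||Q) = Σ p(x) log(p(x)/q(x))
Term by term:
  x=0: 1/9 × log_2[(1/9)/(2/5)] = -0.2053
  x=1: 1/3 × log_2[(1/3)/(1/10)] = 0.5790
  x=2: 2/9 × log_2[(2/9)/(1/5)] = 0.0338
  x=3: 1/3 × log_2[(1/3)/(3/10)] = 0.0507
D_KL(P||Q) = 0.4581 bits

D_KL(P||Q) = 0.4581 ≥ 0 ✓

This non-negativity is a fundamental property: relative entropy cannot be negative because it measures how different Q is from P.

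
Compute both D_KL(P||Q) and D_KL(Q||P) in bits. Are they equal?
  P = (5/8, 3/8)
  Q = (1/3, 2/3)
D_KL(P||Q) = 0.2555, D_KL(Q||P) = 0.2511

KL divergence is not symmetric: D_KL(P||Q) ≠ D_KL(Q||P) in general.

D_KL(P||Q) = 0.2555 bits
D_KL(Q||P) = 0.2511 bits

No, they are not equal!

This asymmetry is why KL divergence is not a true distance metric.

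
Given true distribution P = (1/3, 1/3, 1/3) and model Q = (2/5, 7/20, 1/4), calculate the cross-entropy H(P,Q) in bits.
1.6122 bits

Cross-entropy: H(P,Q) = -Σ p(x) log q(x)

Alternatively: H(P,Q) = H(P) + D_KL(P||Q)
H(P) = 1.5850 bits
D_KL(P||Q) = 0.0272 bits

H(P,Q) = 1.5850 + 0.0272 = 1.6122 bits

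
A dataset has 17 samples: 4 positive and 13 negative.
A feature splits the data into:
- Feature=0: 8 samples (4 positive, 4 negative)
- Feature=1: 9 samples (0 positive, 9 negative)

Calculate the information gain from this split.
0.3165 bits

Information Gain = H(Y) - H(Y|Feature)

Before split:
P(positive) = 4/17 = 0.2353
H(Y) = 0.7871 bits

After split:
Feature=0: H = 1.0000 bits (weight = 8/17)
Feature=1: H = 0.0000 bits (weight = 9/17)
H(Y|Feature) = (8/17)×1.0000 + (9/17)×0.0000 = 0.4706 bits

Information Gain = 0.7871 - 0.4706 = 0.3165 bits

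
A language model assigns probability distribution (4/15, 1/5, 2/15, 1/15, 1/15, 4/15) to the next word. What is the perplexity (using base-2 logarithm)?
5.2412

Perplexity is 2^H (or exp(H) for natural log).

First, H = -Σ p log p = 2.3899 bits
Perplexity = 2^2.3899 = 5.2412

Interpretation: The model's uncertainty is equivalent to choosing uniformly among 5.2 options.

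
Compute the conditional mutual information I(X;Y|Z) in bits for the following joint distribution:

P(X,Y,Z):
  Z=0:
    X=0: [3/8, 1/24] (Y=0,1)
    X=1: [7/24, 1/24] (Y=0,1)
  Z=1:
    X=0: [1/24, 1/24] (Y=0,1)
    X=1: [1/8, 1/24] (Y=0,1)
0.0119 bits

Conditional mutual information: I(X;Y|Z) = H(X|Z) + H(Y|Z) - H(X,Y|Z)

H(Z) = 0.8113
H(X,Z) = 1.7842 → H(X|Z) = 0.9729
H(Y,Z) = 1.4183 → H(Y|Z) = 0.6070
H(X,Y,Z) = 2.3793 → H(X,Y|Z) = 1.5680

I(X;Y|Z) = 0.9729 + 0.6070 - 1.5680 = 0.0119 bits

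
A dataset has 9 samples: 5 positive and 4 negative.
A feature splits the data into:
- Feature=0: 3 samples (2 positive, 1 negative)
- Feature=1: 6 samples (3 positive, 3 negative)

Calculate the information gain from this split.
0.0183 bits

Information Gain = H(Y) - H(Y|Feature)

Before split:
P(positive) = 5/9 = 0.5556
H(Y) = 0.9911 bits

After split:
Feature=0: H = 0.9183 bits (weight = 3/9)
Feature=1: H = 1.0000 bits (weight = 6/9)
H(Y|Feature) = (3/9)×0.9183 + (6/9)×1.0000 = 0.9728 bits

Information Gain = 0.9911 - 0.9728 = 0.0183 bits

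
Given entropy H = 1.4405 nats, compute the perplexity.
4.2228

Perplexity is e^H (or exp(H) for natural log).

H = 1.4405 nats
Perplexity = e^1.4405 = 4.2228

Interpretation: The model's uncertainty is equivalent to choosing uniformly among 4.2 options.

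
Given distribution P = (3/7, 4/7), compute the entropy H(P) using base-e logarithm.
0.6829 nats

Shannon entropy is H(X) = -Σ p(x) log p(x).

For P = (3/7, 4/7):
H = -3/7 × log_e(3/7) -4/7 × log_e(4/7)
H = 0.6829 nats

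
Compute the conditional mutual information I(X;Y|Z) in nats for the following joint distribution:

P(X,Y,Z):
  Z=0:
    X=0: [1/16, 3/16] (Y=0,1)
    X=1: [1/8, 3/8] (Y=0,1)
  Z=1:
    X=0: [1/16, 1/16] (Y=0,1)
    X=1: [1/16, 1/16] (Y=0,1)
0.0000 nats

Conditional mutual information: I(X;Y|Z) = H(X|Z) + H(Y|Z) - H(X,Y|Z)

H(Z) = 0.5623
H(X,Z) = 1.2130 → H(X|Z) = 0.6507
H(Y,Z) = 1.1574 → H(Y|Z) = 0.5950
H(X,Y,Z) = 1.8080 → H(X,Y|Z) = 1.2457

I(X;Y|Z) = 0.6507 + 0.5950 - 1.2457 = 0.0000 nats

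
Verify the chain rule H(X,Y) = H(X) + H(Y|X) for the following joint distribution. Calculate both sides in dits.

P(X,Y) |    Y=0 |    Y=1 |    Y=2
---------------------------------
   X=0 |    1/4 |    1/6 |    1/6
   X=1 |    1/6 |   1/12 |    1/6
H(X,Y) = 0.7592, H(X) = 0.2950, H(Y|X) = 0.4642 (all in dits)

Chain rule: H(X,Y) = H(X) + H(Y|X)

Left side — joint entropy directly:
H(X,Y) = -Σ p(x,y) log p(x,y) = 0.7592 dits

Right side — compute H(Y|X) from the conditional distributions:
P(X) = (7/12, 5/12), so H(X) = 0.2950 dits
H(Y|X) = Σ_x P(X=x) · H(Y|X=x):
  P(Y|X=0) = (3/7, 2/7, 2/7), H(Y|X=0) = 0.4686, weight P(X=0) = 7/12
  P(Y|X=1) = (2/5, 1/5, 2/5), H(Y|X=1) = 0.4581, weight P(X=1) = 5/12
H(Y|X) = 0.4642 dits

H(X) + H(Y|X) = 0.2950 + 0.4642 = 0.7592 dits

Both sides equal 0.7592 dits. ✓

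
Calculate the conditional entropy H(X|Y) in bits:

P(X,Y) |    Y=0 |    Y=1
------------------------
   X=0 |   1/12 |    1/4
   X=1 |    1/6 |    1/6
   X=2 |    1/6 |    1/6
1.5422 bits

Using the chain rule: H(X|Y) = H(X,Y) - H(Y)

First, compute H(X,Y) = 2.5221 bits

Marginal P(Y) = (5/12, 7/12)
H(Y) = 0.9799 bits

H(X|Y) = H(X,Y) - H(Y) = 2.5221 - 0.9799 = 1.5422 bits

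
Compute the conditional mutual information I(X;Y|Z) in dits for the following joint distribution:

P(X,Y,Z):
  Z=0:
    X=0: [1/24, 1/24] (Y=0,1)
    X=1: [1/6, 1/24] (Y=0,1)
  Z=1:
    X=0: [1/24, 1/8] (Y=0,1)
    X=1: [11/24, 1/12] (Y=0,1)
0.0501 dits

Conditional mutual information: I(X;Y|Z) = H(X|Z) + H(Y|Z) - H(X,Y|Z)

H(Z) = 0.2622
H(X,Z) = 0.5058 → H(X|Z) = 0.2436
H(Y,Z) = 0.5243 → H(Y|Z) = 0.2621
H(X,Y,Z) = 0.7178 → H(X,Y|Z) = 0.4557

I(X;Y|Z) = 0.2436 + 0.2621 - 0.4557 = 0.0501 dits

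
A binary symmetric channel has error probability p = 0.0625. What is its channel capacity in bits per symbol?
0.6627 bits

For a binary symmetric channel (BSC) with error probability p:
Capacity C = 1 - H(p) bits per symbol

where H(p) = -p log₂(p) - (1-p) log₂(1-p) is the binary entropy function.

H(0.0625) = 0.3373 bits
C = 1 - 0.3373 = 0.6627 bits per symbol

This means we can reliably transmit up to 0.6627 bits of information per channel use.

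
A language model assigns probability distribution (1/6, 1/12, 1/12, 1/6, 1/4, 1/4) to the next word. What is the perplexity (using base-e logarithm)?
5.4989

Perplexity is e^H (or exp(H) for natural log).

First, H = -Σ p log p = 1.7046 nats
Perplexity = e^1.7046 = 5.4989

Interpretation: The model's uncertainty is equivalent to choosing uniformly among 5.5 options.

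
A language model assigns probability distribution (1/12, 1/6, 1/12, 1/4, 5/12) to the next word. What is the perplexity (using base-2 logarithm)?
4.1542

Perplexity is 2^H (or exp(H) for natural log).

First, H = -Σ p log p = 2.0546 bits
Perplexity = 2^2.0546 = 4.1542

Interpretation: The model's uncertainty is equivalent to choosing uniformly among 4.2 options.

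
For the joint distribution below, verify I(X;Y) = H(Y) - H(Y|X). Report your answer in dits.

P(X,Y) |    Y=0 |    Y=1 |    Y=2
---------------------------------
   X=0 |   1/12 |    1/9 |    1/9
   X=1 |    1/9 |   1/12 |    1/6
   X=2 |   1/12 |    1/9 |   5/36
I(X;Y) = 0.0037 dits

Mutual information has multiple equivalent forms:
- I(X;Y) = H(X) - H(X|Y)
- I(X;Y) = H(Y) - H(Y|X)
- I(X;Y) = H(X) + H(Y) - H(X,Y)

Computing all quantities:
H(X) = 0.4761, H(Y) = 0.4703, H(X,Y) = 0.9427
H(X|Y) = 0.4724, H(Y|X) = 0.4666

Verification:
H(X) - H(X|Y) = 0.4761 - 0.4724 = 0.0037
H(Y) - H(Y|X) = 0.4703 - 0.4666 = 0.0037
H(X) + H(Y) - H(X,Y) = 0.4761 + 0.4703 - 0.9427 = 0.0037

All forms give I(X;Y) = 0.0037 dits. ✓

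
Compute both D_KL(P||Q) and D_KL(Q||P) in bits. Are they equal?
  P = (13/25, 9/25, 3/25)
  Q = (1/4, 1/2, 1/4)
D_KL(P||Q) = 0.2517, D_KL(Q||P) = 0.2375

KL divergence is not symmetric: D_KL(P||Q) ≠ D_KL(Q||P) in general.

D_KL(P||Q) = 0.2517 bits
D_KL(Q||P) = 0.2375 bits

No, they are not equal!

This asymmetry is why KL divergence is not a true distance metric.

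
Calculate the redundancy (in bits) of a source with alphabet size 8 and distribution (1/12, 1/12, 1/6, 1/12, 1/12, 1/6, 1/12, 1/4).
0.1446 bits

Redundancy measures how far a source is from maximum entropy:
R = H_max - H(X)

Maximum entropy for 8 symbols: H_max = log_2(8) = 3.0000 bits
Actual entropy: H(X) = 2.8554 bits
Redundancy: R = 3.0000 - 2.8554 = 0.1446 bits

This redundancy represents potential for compression: the source could be compressed by 0.1446 bits per symbol.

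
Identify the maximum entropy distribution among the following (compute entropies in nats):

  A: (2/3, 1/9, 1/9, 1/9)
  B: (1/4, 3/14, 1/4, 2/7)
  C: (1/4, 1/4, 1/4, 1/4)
C

For a discrete distribution over n outcomes, entropy is maximized by the uniform distribution.

Computing entropies:
H(A) = 1.0027 nats
H(B) = 1.3812 nats
H(C) = 1.3863 nats

The uniform distribution (where all probabilities equal 1/4) achieves the maximum entropy of log_e(4) = 1.3863 nats.

Distribution C has the highest entropy.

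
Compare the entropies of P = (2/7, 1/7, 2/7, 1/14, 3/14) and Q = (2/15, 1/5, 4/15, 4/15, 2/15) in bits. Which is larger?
Q

Computing entropies in bits:
H(P) = 2.1820
H(Q) = 2.2566

Distribution Q has higher entropy.

Intuition: The distribution closer to uniform (more spread out) has higher entropy.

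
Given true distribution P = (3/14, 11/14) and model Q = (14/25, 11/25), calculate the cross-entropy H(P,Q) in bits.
1.1099 bits

Cross-entropy: H(P,Q) = -Σ p(x) log q(x)

Alternatively: H(P,Q) = H(P) + D_KL(P||Q)
H(P) = 0.7496 bits
D_KL(P||Q) = 0.3603 bits

H(P,Q) = 0.7496 + 0.3603 = 1.1099 bits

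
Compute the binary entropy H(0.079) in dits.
0.1200 dits

The binary entropy function is:
H(p) = -p log(p) - (1-p) log(1-p)

H(0.079) = -0.079 × log_10(0.079) - 0.921 × log_10(0.921)
H(0.079) = 0.1200 dits

Note: Binary entropy is maximized at p=0.5 (H=1 bit) and minimized at p=0 or p=1 (H=0).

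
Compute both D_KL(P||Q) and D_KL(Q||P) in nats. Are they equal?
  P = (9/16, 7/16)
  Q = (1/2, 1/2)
D_KL(P||Q) = 0.0078, D_KL(Q||P) = 0.0079

KL divergence is not symmetric: D_KL(P||Q) ≠ D_KL(Q||P) in general.

D_KL(P||Q) = 0.0078 nats
D_KL(Q||P) = 0.0079 nats

No, they are not equal!

This asymmetry is why KL divergence is not a true distance metric.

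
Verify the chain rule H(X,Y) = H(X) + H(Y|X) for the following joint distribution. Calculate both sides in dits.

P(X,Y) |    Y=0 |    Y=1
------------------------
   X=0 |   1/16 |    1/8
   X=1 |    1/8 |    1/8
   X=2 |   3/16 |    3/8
H(X,Y) = 0.7100, H(X) = 0.4274, H(Y|X) = 0.2826 (all in dits)

Chain rule: H(X,Y) = H(X) + H(Y|X)

Left side — joint entropy directly:
H(X,Y) = -Σ p(x,y) log p(x,y) = 0.7100 dits

Right side — compute H(Y|X) from the conditional distributions:
P(X) = (3/16, 1/4, 9/16), so H(X) = 0.4274 dits
H(Y|X) = Σ_x P(X=x) · H(Y|X=x):
  P(Y|X=0) = (1/3, 2/3), H(Y|X=0) = 0.2764, weight P(X=0) = 3/16
  P(Y|X=1) = (1/2, 1/2), H(Y|X=1) = 0.3010, weight P(X=1) = 1/4
  P(Y|X=2) = (1/3, 2/3), H(Y|X=2) = 0.2764, weight P(X=2) = 9/16
H(Y|X) = 0.2826 dits

H(X) + H(Y|X) = 0.4274 + 0.2826 = 0.7100 dits

Both sides equal 0.7100 dits. ✓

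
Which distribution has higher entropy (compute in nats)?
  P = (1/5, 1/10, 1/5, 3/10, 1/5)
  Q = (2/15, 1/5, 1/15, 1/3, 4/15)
P

Computing entropies in nats:
H(P) = 1.5571
H(Q) = 1.4898

Distribution P has higher entropy.

Intuition: The distribution closer to uniform (more spread out) has higher entropy.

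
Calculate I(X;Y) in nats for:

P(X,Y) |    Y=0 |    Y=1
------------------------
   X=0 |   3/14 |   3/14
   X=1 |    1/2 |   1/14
0.0859 nats

Mutual information: I(X;Y) = H(X) + H(Y) - H(X,Y)

Marginals:
P(X) = (3/7, 4/7), H(X) = 0.6829 nats
P(Y) = (5/7, 2/7), H(Y) = 0.5983 nats

Joint entropy: H(X,Y) = 1.1953 nats

I(X;Y) = 0.6829 + 0.5983 - 1.1953 = 0.0859 nats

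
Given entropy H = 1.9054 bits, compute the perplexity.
3.7461

Perplexity is 2^H (or exp(H) for natural log).

H = 1.9054 bits
Perplexity = 2^1.9054 = 3.7461

Interpretation: The model's uncertainty is equivalent to choosing uniformly among 3.7 options.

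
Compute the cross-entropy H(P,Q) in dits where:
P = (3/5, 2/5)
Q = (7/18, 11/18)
0.3317 dits

Cross-entropy: H(P,Q) = -Σ p(x) log q(x)

Alternatively: H(P,Q) = H(P) + D_KL(P||Q)
H(P) = 0.2923 dits
D_KL(P||Q) = 0.0394 dits

H(P,Q) = 0.2923 + 0.0394 = 0.3317 dits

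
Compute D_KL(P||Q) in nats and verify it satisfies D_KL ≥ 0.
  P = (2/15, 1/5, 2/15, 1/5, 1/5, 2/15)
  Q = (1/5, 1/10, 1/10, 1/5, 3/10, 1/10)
0.0802 nats

KL divergence satisfies the Gibbs inequality: D_KL(P||Q) ≥ 0 for all distributions P, Q.

D_KL(P||Q) = Σ p(x) log(p(x)/q(x))
Term by term:
  x=0: 2/15 × log_e[(2/15)/(1/5)] = -0.0541
  x=1: 1/5 × log_e[(1/5)/(1/10)] = 0.1386
  x=2: 2/15 × log_e[(2/15)/(1/10)] = 0.0384
  x=3: 1/5 × log_e[(1/5)/(1/5)] = 0.0000
  x=4: 1/5 × log_e[(1/5)/(3/10)] = -0.0811
  x=5: 2/15 × log_e[(2/15)/(1/10)] = 0.0384
D_KL(P||Q) = 0.0802 nats

D_KL(P||Q) = 0.0802 ≥ 0 ✓

This non-negativity is a fundamental property: relative entropy cannot be negative because it measures how different Q is from P.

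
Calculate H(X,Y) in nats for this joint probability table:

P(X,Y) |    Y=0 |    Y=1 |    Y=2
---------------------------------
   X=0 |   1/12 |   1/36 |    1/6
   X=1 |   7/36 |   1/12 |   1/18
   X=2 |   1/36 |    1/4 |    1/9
1.9816 nats

Joint entropy is H(X,Y) = -Σ_{x,y} p(x,y) log p(x,y).

Summing over all non-zero entries:
H(X,Y) = -[1/12·log_e(1/12) + 1/36·log_e(1/36) + 1/6·log_e(1/6) + 7/36·log_e(7/36) + 1/12·log_e(1/12) + 1/18·log_e(1/18) + 1/36·log_e(1/36) + 1/4·log_e(1/4) + 1/9·log_e(1/9)]
H(X,Y) = 1.9816 nats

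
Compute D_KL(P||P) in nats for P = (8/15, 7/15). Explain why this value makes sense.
0.0000 nats

KL divergence satisfies the Gibbs inequality: D_KL(P||Q) ≥ 0 for all distributions P, Q.

D_KL(P||Q) = Σ p(x) log(p(x)/q(x))
Each term is p(x) × log_e(p(x)/p(x)) = p(x) × log_e(1) = 0, so the sum is 0.
D_KL(P||Q) = 0.0000 nats

When P = Q, the KL divergence is exactly 0, as there is no 'divergence' between identical distributions.

This non-negativity is a fundamental property: relative entropy cannot be negative because it measures how different Q is from P.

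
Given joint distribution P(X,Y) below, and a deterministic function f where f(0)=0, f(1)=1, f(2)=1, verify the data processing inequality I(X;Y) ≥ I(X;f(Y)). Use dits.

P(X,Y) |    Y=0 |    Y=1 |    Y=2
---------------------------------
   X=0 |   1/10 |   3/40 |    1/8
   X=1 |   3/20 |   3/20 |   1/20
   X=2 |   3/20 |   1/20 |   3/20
I(X;Y) = 0.0263, I(X;f(Y)) = 0.0017, inequality holds: 0.0263 ≥ 0.0017

Data Processing Inequality: For any Markov chain X → Y → Z, we have I(X;Y) ≥ I(X;Z).

Here Z = f(Y) is a deterministic function of Y, forming X → Y → Z.

Original I(X;Y) = 0.0263 dits

After applying f:
P(X,Z) where Z=f(Y):
- P(X,Z=0) = P(X,Y=0)
- P(X,Z=1) = P(X,Y=1) + P(X,Y=2)

I(X;Z) = I(X;f(Y)) = 0.0017 dits

Verification: 0.0263 ≥ 0.0017 ✓

Information cannot be created by processing; the function f can only lose information about X.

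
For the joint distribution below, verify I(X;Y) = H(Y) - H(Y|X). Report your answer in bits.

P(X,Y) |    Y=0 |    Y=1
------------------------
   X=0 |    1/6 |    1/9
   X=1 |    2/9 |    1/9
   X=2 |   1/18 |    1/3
I(X;Y) = 0.1852 bits

Mutual information has multiple equivalent forms:
- I(X;Y) = H(X) - H(X|Y)
- I(X;Y) = H(Y) - H(Y|X)
- I(X;Y) = H(X) + H(Y) - H(X,Y)

Computing all quantities:
H(X) = 1.5715, H(Y) = 0.9911, H(X,Y) = 2.3774
H(X|Y) = 1.3864, H(Y|X) = 0.8059

Verification:
H(X) - H(X|Y) = 1.5715 - 1.3864 = 0.1852
H(Y) - H(Y|X) = 0.9911 - 0.8059 = 0.1852
H(X) + H(Y) - H(X,Y) = 1.5715 + 0.9911 - 2.3774 = 0.1852

All forms give I(X;Y) = 0.1852 bits. ✓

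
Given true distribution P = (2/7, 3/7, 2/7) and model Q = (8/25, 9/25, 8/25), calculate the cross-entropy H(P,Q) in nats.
1.0890 nats

Cross-entropy: H(P,Q) = -Σ p(x) log q(x)

Alternatively: H(P,Q) = H(P) + D_KL(P||Q)
H(P) = 1.0790 nats
D_KL(P||Q) = 0.0100 nats

H(P,Q) = 1.0790 + 0.0100 = 1.0890 nats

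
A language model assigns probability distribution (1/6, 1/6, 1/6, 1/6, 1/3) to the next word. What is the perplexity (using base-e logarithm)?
4.7622

Perplexity is e^H (or exp(H) for natural log).

First, H = -Σ p log p = 1.5607 nats
Perplexity = e^1.5607 = 4.7622

Interpretation: The model's uncertainty is equivalent to choosing uniformly among 4.8 options.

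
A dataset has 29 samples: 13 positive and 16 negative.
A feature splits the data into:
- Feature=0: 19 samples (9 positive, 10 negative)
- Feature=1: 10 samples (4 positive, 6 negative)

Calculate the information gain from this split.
0.0036 bits

Information Gain = H(Y) - H(Y|Feature)

Before split:
P(positive) = 13/29 = 0.4483
H(Y) = 0.9923 bits

After split:
Feature=0: H = 0.9980 bits (weight = 19/29)
Feature=1: H = 0.9710 bits (weight = 10/29)
H(Y|Feature) = (19/29)×0.9980 + (10/29)×0.9710 = 0.9887 bits

Information Gain = 0.9923 - 0.9887 = 0.0036 bits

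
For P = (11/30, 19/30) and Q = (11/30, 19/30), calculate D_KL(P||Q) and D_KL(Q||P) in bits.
D_KL(P||Q) = 0.0000, D_KL(Q||P) = 0.0000

KL divergence is not symmetric: D_KL(P||Q) ≠ D_KL(Q||P) in general.

D_KL(P||Q) = 0.0000 bits
D_KL(Q||P) = 0.0000 bits

In this case they happen to be equal (to 4 decimal places).

This asymmetry is why KL divergence is not a true distance metric.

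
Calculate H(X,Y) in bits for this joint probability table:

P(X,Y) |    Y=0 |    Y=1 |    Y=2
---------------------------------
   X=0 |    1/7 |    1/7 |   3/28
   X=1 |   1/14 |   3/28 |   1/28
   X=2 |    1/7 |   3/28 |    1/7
3.0836 bits

Joint entropy is H(X,Y) = -Σ_{x,y} p(x,y) log p(x,y).

Summing over all non-zero entries:
H(X,Y) = -[1/7·log_2(1/7) + 1/7·log_2(1/7) + 3/28·log_2(3/28) + 1/14·log_2(1/14) + 3/28·log_2(3/28) + 1/28·log_2(1/28) + 1/7·log_2(1/7) + 3/28·log_2(3/28) + 1/7·log_2(1/7)]
H(X,Y) = 3.0836 bits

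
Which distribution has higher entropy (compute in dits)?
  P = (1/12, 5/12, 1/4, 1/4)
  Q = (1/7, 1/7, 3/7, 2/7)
Q

Computing entropies in dits:
H(P) = 0.5494
H(Q) = 0.5546

Distribution Q has higher entropy.

Intuition: The distribution closer to uniform (more spread out) has higher entropy.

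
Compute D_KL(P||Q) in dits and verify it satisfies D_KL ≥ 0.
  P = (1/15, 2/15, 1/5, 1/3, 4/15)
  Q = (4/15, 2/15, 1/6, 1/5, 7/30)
0.0651 dits

KL divergence satisfies the Gibbs inequality: D_KL(P||Q) ≥ 0 for all distributions P, Q.

D_KL(P||Q) = Σ p(x) log(p(x)/q(x))
Term by term:
  x=0: 1/15 × log_10[(1/15)/(4/15)] = -0.0401
  x=1: 2/15 × log_10[(2/15)/(2/15)] = 0.0000
  x=2: 1/5 × log_10[(1/5)/(1/6)] = 0.0158
  x=3: 1/3 × log_10[(1/3)/(1/5)] = 0.0739
  x=4: 4/15 × log_10[(4/15)/(7/30)] = 0.0155
D_KL(P||Q) = 0.0651 dits

D_KL(P||Q) = 0.0651 ≥ 0 ✓

This non-negativity is a fundamental property: relative entropy cannot be negative because it measures how different Q is from P.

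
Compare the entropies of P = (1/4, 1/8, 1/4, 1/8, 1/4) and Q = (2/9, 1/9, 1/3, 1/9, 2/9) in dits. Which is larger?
P

Computing entropies in dits:
H(P) = 0.6773
H(Q) = 0.6614

Distribution P has higher entropy.

Intuition: The distribution closer to uniform (more spread out) has higher entropy.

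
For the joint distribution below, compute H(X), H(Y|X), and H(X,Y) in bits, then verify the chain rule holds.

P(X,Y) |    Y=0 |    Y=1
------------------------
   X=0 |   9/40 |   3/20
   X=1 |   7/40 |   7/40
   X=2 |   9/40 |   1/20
H(X,Y) = 2.4751, H(X) = 1.5729, H(Y|X) = 0.9022 (all in bits)

Chain rule: H(X,Y) = H(X) + H(Y|X)

Left side — joint entropy directly:
H(X,Y) = -Σ p(x,y) log p(x,y) = 2.4751 bits

Right side — compute H(Y|X) from the conditional distributions:
P(X) = (3/8, 7/20, 11/40), so H(X) = 1.5729 bits
H(Y|X) = Σ_x P(X=x) · H(Y|X=x):
  P(Y|X=0) = (3/5, 2/5), H(Y|X=0) = 0.9710, weight P(X=0) = 3/8
  P(Y|X=1) = (1/2, 1/2), H(Y|X=1) = 1.0000, weight P(X=1) = 7/20
  P(Y|X=2) = (9/11, 2/11), H(Y|X=2) = 0.6840, weight P(X=2) = 11/40
H(Y|X) = 0.9022 bits

H(X) + H(Y|X) = 1.5729 + 0.9022 = 2.4751 bits

Both sides equal 2.4751 bits. ✓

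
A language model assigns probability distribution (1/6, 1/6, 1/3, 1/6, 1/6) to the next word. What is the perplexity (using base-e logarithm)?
4.7622

Perplexity is e^H (or exp(H) for natural log).

First, H = -Σ p log p = 1.5607 nats
Perplexity = e^1.5607 = 4.7622

Interpretation: The model's uncertainty is equivalent to choosing uniformly among 4.8 options.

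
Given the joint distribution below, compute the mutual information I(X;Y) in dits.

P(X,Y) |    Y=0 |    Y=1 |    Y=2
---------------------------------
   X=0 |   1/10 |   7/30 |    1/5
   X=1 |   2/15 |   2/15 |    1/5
0.0061 dits

Mutual information: I(X;Y) = H(X) + H(Y) - H(X,Y)

Marginals:
P(X) = (8/15, 7/15), H(X) = 0.3001 dits
P(Y) = (7/30, 11/30, 2/5), H(Y) = 0.4664 dits

Joint entropy: H(X,Y) = 0.7604 dits

I(X;Y) = 0.3001 + 0.4664 - 0.7604 = 0.0061 dits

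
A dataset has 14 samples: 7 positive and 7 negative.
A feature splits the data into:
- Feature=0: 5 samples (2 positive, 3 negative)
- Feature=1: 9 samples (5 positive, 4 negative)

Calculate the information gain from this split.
0.0161 bits

Information Gain = H(Y) - H(Y|Feature)

Before split:
P(positive) = 7/14 = 0.5000
H(Y) = 1.0000 bits

After split:
Feature=0: H = 0.9710 bits (weight = 5/14)
Feature=1: H = 0.9911 bits (weight = 9/14)
H(Y|Feature) = (5/14)×0.9710 + (9/14)×0.9911 = 0.9839 bits

Information Gain = 1.0000 - 0.9839 = 0.0161 bits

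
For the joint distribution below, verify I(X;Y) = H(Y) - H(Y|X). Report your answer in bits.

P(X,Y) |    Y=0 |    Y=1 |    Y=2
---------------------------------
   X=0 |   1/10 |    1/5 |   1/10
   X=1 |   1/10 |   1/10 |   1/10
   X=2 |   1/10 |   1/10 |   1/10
I(X;Y) = 0.0200 bits

Mutual information has multiple equivalent forms:
- I(X;Y) = H(X) - H(X|Y)
- I(X;Y) = H(Y) - H(Y|X)
- I(X;Y) = H(X) + H(Y) - H(X,Y)

Computing all quantities:
H(X) = 1.5710, H(Y) = 1.5710, H(X,Y) = 3.1219
H(X|Y) = 1.5510, H(Y|X) = 1.5510

Verification:
H(X) - H(X|Y) = 1.5710 - 1.5510 = 0.0200
H(Y) - H(Y|X) = 1.5710 - 1.5510 = 0.0200
H(X) + H(Y) - H(X,Y) = 1.5710 + 1.5710 - 3.1219 = 0.0200

All forms give I(X;Y) = 0.0200 bits. ✓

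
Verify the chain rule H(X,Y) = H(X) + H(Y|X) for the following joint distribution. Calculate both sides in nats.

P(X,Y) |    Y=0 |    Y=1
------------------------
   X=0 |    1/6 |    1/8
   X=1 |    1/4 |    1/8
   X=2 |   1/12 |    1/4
H(X,Y) = 1.7187, H(X) = 1.0934, H(Y|X) = 0.6253 (all in nats)

Chain rule: H(X,Y) = H(X) + H(Y|X)

Left side — joint entropy directly:
H(X,Y) = -Σ p(x,y) log p(x,y) = 1.7187 nats

Right side — compute H(Y|X) from the conditional distributions:
P(X) = (7/24, 3/8, 1/3), so H(X) = 1.0934 nats
H(Y|X) = Σ_x P(X=x) · H(Y|X=x):
  P(Y|X=0) = (4/7, 3/7), H(Y|X=0) = 0.6829, weight P(X=0) = 7/24
  P(Y|X=1) = (2/3, 1/3), H(Y|X=1) = 0.6365, weight P(X=1) = 3/8
  P(Y|X=2) = (1/4, 3/4), H(Y|X=2) = 0.5623, weight P(X=2) = 1/3
H(Y|X) = 0.6253 nats

H(X) + H(Y|X) = 1.0934 + 0.6253 = 1.7187 nats

Both sides equal 1.7187 nats. ✓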